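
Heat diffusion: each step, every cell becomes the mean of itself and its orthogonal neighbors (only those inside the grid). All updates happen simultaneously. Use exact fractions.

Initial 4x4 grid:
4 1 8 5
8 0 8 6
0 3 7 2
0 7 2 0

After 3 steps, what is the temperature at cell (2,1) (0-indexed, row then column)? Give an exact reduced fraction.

Answer: 21269/6000

Derivation:
Step 1: cell (2,1) = 17/5
Step 2: cell (2,1) = 351/100
Step 3: cell (2,1) = 21269/6000
Full grid after step 3:
  815/216 30437/7200 36317/7200 11663/2160
  24857/7200 12109/3000 5677/1200 8843/1800
  22673/7200 21269/6000 5891/1500 7319/1800
  6299/2160 5657/1800 6149/1800 1781/540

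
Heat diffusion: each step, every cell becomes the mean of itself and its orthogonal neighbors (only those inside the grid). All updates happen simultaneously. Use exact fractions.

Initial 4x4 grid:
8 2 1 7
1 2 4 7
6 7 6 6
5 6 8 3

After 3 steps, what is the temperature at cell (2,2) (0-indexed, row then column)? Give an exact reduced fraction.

Step 1: cell (2,2) = 31/5
Step 2: cell (2,2) = 537/100
Step 3: cell (2,2) = 32437/6000
Full grid after step 3:
  7987/2160 27151/7200 3351/800 667/144
  15053/3600 25417/6000 9213/2000 1019/200
  17849/3600 6107/1200 32437/6000 9889/1800
  11869/2160 40873/7200 41161/7200 12607/2160

Answer: 32437/6000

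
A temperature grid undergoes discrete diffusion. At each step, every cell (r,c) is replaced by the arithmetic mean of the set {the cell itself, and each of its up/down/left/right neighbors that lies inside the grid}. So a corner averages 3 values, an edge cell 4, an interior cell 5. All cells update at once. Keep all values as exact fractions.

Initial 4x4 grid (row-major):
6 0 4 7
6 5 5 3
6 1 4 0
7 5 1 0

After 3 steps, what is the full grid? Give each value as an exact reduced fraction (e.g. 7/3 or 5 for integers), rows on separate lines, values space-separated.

Answer: 171/40 10021/2400 28063/7200 8557/2160
3707/800 3951/1000 22183/6000 2981/900
10961/2400 8071/2000 8569/3000 568/225
3389/720 4403/1200 9613/3600 2041/1080

Derivation:
After step 1:
  4 15/4 4 14/3
  23/4 17/5 21/5 15/4
  5 21/5 11/5 7/4
  6 7/2 5/2 1/3
After step 2:
  9/2 303/80 997/240 149/36
  363/80 213/50 351/100 431/120
  419/80 183/50 297/100 241/120
  29/6 81/20 32/15 55/36
After step 3:
  171/40 10021/2400 28063/7200 8557/2160
  3707/800 3951/1000 22183/6000 2981/900
  10961/2400 8071/2000 8569/3000 568/225
  3389/720 4403/1200 9613/3600 2041/1080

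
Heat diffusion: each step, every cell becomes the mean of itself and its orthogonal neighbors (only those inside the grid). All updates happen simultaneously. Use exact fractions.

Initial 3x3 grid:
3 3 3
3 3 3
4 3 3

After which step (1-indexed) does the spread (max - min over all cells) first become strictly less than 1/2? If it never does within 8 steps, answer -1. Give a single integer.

Answer: 1

Derivation:
Step 1: max=10/3, min=3, spread=1/3
  -> spread < 1/2 first at step 1
Step 2: max=59/18, min=3, spread=5/18
Step 3: max=689/216, min=3, spread=41/216
Step 4: max=41011/12960, min=1091/360, spread=347/2592
Step 5: max=2439737/777600, min=10957/3600, spread=2921/31104
Step 6: max=145796539/46656000, min=1321483/432000, spread=24611/373248
Step 7: max=8716802033/2799360000, min=29816741/9720000, spread=207329/4478976
Step 8: max=521914752451/167961600000, min=1594001599/518400000, spread=1746635/53747712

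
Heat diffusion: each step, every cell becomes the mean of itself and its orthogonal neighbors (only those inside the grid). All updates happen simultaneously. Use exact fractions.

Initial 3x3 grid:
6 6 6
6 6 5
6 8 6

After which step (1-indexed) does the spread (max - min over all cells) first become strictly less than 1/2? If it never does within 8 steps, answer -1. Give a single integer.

Answer: 3

Derivation:
Step 1: max=20/3, min=17/3, spread=1
Step 2: max=257/40, min=209/36, spread=223/360
Step 3: max=6851/1080, min=12787/2160, spread=61/144
  -> spread < 1/2 first at step 3
Step 4: max=405907/64800, min=773489/129600, spread=511/1728
Step 5: max=24212279/3888000, min=46808683/7776000, spread=4309/20736
Step 6: max=1444714063/233280000, min=2821375001/466560000, spread=36295/248832
Step 7: max=86401155611/13996800000, min=169935689347/27993600000, spread=305773/2985984
Step 8: max=5170629952267/839808000000, min=10220512201409/1679616000000, spread=2575951/35831808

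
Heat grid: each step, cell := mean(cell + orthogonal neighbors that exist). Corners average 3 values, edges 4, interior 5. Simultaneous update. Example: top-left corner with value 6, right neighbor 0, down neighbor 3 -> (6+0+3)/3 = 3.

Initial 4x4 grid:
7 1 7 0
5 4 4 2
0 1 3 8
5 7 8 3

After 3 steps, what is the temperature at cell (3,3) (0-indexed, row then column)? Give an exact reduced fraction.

Answer: 2747/540

Derivation:
Step 1: cell (3,3) = 19/3
Step 2: cell (3,3) = 187/36
Step 3: cell (3,3) = 2747/540
Full grid after step 3:
  839/216 1121/288 2857/800 503/144
  1085/288 11077/3000 7573/2000 1511/400
  8831/2400 7813/2000 6509/1500 15919/3600
  63/16 5263/1200 17269/3600 2747/540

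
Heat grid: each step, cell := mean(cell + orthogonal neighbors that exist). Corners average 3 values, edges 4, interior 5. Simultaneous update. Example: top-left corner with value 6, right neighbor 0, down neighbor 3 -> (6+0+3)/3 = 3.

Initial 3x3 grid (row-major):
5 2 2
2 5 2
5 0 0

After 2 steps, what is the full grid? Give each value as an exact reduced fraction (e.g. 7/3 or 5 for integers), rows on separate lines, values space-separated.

Answer: 43/12 107/40 31/12
707/240 147/50 427/240
109/36 77/40 65/36

Derivation:
After step 1:
  3 7/2 2
  17/4 11/5 9/4
  7/3 5/2 2/3
After step 2:
  43/12 107/40 31/12
  707/240 147/50 427/240
  109/36 77/40 65/36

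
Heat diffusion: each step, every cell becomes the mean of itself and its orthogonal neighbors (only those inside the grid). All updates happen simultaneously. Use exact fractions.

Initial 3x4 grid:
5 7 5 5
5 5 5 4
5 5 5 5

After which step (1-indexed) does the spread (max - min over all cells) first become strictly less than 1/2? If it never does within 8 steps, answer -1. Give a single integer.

Answer: 4

Derivation:
Step 1: max=17/3, min=14/3, spread=1
Step 2: max=331/60, min=1133/240, spread=191/240
Step 3: max=2911/540, min=10363/2160, spread=427/720
Step 4: max=85753/16200, min=633329/129600, spread=1171/2880
  -> spread < 1/2 first at step 4
Step 5: max=2559031/486000, min=38194531/7776000, spread=183331/518400
Step 6: max=152251649/29160000, min=2311610009/466560000, spread=331777/1244160
Step 7: max=4547216783/874800000, min=139323396331/27993600000, spread=9166727/41472000
Step 8: max=543172800719/104976000000, min=8398507364129/1679616000000, spread=779353193/4478976000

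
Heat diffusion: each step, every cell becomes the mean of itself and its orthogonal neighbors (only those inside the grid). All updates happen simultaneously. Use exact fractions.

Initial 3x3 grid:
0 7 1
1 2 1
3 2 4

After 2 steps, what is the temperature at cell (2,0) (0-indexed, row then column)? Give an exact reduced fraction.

Step 1: cell (2,0) = 2
Step 2: cell (2,0) = 25/12
Full grid after step 2:
  20/9 323/120 5/2
  263/120 227/100 149/60
  25/12 581/240 85/36

Answer: 25/12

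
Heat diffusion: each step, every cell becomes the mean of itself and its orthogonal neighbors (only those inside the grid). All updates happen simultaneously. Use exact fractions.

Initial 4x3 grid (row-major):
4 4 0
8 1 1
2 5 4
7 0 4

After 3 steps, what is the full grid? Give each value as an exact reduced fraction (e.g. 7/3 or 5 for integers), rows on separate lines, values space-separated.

After step 1:
  16/3 9/4 5/3
  15/4 19/5 3/2
  11/2 12/5 7/2
  3 4 8/3
After step 2:
  34/9 261/80 65/36
  1103/240 137/50 157/60
  293/80 96/25 151/60
  25/6 181/60 61/18
After step 3:
  4189/1080 13903/4800 5533/2160
  26597/7200 3411/1000 8711/3600
  3253/800 18931/6000 5563/1800
  2603/720 12971/3600 803/270

Answer: 4189/1080 13903/4800 5533/2160
26597/7200 3411/1000 8711/3600
3253/800 18931/6000 5563/1800
2603/720 12971/3600 803/270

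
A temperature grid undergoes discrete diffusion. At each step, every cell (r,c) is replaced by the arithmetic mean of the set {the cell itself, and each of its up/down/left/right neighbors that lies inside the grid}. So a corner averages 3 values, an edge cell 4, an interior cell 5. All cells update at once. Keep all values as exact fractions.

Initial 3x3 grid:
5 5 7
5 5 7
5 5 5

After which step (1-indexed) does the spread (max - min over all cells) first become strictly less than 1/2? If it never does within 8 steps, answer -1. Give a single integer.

Step 1: max=19/3, min=5, spread=4/3
Step 2: max=107/18, min=5, spread=17/18
Step 3: max=6247/1080, min=461/90, spread=143/216
Step 4: max=366749/64800, min=7013/1350, spread=1205/2592
  -> spread < 1/2 first at step 4
Step 5: max=21739303/3888000, min=189541/36000, spread=10151/31104
Step 6: max=1292069141/233280000, min=51609209/9720000, spread=85517/373248
Step 7: max=77056390927/13996800000, min=6233753671/1166400000, spread=720431/4478976
Step 8: max=4602654194669/839808000000, min=15652161863/2916000000, spread=6069221/53747712

Answer: 4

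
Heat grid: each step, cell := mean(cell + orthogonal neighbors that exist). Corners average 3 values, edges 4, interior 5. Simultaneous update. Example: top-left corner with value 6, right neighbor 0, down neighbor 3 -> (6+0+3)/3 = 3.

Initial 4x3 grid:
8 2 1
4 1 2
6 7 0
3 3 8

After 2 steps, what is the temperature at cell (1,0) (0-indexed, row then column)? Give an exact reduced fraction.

Answer: 1057/240

Derivation:
Step 1: cell (1,0) = 19/4
Step 2: cell (1,0) = 1057/240
Full grid after step 2:
  149/36 47/15 17/9
  1057/240 307/100 607/240
  343/80 211/50 739/240
  19/4 979/240 79/18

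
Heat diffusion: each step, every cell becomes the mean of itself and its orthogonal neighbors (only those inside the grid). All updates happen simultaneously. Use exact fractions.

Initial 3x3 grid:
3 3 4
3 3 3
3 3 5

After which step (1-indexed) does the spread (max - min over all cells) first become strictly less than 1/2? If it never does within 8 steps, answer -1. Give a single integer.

Answer: 3

Derivation:
Step 1: max=15/4, min=3, spread=3/4
Step 2: max=131/36, min=3, spread=23/36
Step 3: max=1493/432, min=443/144, spread=41/108
  -> spread < 1/2 first at step 3
Step 4: max=88651/25920, min=7561/2400, spread=34961/129600
Step 5: max=5230997/1555200, min=1646299/518400, spread=2921/15552
Step 6: max=311766859/93312000, min=99820453/31104000, spread=24611/186624
Step 7: max=18577631573/5598720000, min=222954433/69120000, spread=207329/2239488
Step 8: max=1110465480331/335923200000, min=362877514277/111974400000, spread=1746635/26873856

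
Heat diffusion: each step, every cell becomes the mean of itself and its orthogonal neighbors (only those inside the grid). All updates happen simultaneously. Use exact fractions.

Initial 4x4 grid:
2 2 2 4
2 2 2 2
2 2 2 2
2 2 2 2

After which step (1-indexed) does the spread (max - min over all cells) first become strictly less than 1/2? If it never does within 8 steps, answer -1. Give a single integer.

Answer: 3

Derivation:
Step 1: max=8/3, min=2, spread=2/3
Step 2: max=23/9, min=2, spread=5/9
Step 3: max=257/108, min=2, spread=41/108
  -> spread < 1/2 first at step 3
Step 4: max=7523/3240, min=2, spread=1043/3240
Step 5: max=219953/97200, min=2, spread=25553/97200
Step 6: max=6503459/2916000, min=18079/9000, spread=645863/2916000
Step 7: max=192601691/87480000, min=120971/60000, spread=16225973/87480000
Step 8: max=5726277983/2624400000, min=54701/27000, spread=409340783/2624400000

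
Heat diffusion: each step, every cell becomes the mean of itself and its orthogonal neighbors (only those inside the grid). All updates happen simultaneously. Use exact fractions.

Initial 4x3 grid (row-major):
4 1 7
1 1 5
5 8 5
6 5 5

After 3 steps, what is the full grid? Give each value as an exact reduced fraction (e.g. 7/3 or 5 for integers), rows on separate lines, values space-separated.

After step 1:
  2 13/4 13/3
  11/4 16/5 9/2
  5 24/5 23/4
  16/3 6 5
After step 2:
  8/3 767/240 145/36
  259/80 37/10 1067/240
  1073/240 99/20 401/80
  49/9 317/60 67/12
After step 3:
  91/30 1957/576 4201/1080
  563/160 4687/1200 6187/1440
  6517/1440 281/60 2399/480
  10943/2160 3827/720 3811/720

Answer: 91/30 1957/576 4201/1080
563/160 4687/1200 6187/1440
6517/1440 281/60 2399/480
10943/2160 3827/720 3811/720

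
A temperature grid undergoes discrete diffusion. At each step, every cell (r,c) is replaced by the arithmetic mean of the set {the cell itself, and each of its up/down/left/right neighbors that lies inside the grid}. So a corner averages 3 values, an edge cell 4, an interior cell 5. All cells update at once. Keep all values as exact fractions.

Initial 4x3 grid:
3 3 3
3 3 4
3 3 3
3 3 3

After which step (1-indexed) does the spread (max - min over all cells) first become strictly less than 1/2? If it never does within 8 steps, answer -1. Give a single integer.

Answer: 1

Derivation:
Step 1: max=10/3, min=3, spread=1/3
  -> spread < 1/2 first at step 1
Step 2: max=391/120, min=3, spread=31/120
Step 3: max=3451/1080, min=3, spread=211/1080
Step 4: max=340897/108000, min=5447/1800, spread=14077/108000
Step 5: max=3056407/972000, min=327683/108000, spread=5363/48600
Step 6: max=91220809/29160000, min=182869/60000, spread=93859/1166400
Step 7: max=5459074481/1749600000, min=296936467/97200000, spread=4568723/69984000
Step 8: max=326708435629/104976000000, min=8929618889/2916000000, spread=8387449/167961600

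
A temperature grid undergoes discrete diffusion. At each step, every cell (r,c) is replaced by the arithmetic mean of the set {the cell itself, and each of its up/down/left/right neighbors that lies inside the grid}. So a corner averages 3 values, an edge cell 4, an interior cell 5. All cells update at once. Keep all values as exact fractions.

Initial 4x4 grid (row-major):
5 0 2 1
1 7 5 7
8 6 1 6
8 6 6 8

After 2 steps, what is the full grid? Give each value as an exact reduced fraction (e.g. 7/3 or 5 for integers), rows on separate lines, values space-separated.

Answer: 43/12 113/40 397/120 121/36
21/5 451/100 79/20 1079/240
359/60 529/100 511/100 1303/240
235/36 1481/240 1393/240 209/36

Derivation:
After step 1:
  2 7/2 2 10/3
  21/4 19/5 22/5 19/4
  23/4 28/5 24/5 11/2
  22/3 13/2 21/4 20/3
After step 2:
  43/12 113/40 397/120 121/36
  21/5 451/100 79/20 1079/240
  359/60 529/100 511/100 1303/240
  235/36 1481/240 1393/240 209/36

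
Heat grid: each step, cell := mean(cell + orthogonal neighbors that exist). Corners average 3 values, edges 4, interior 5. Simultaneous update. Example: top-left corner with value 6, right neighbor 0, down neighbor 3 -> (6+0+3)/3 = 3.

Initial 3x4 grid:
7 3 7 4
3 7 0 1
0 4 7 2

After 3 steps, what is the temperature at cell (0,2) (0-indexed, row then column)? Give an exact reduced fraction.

Step 1: cell (0,2) = 7/2
Step 2: cell (0,2) = 179/40
Step 3: cell (0,2) = 2269/600
Full grid after step 3:
  9179/2160 16339/3600 2269/600 2623/720
  59921/14400 11417/3000 2923/750 44971/14400
  479/135 27803/7200 23903/7200 3607/1080

Answer: 2269/600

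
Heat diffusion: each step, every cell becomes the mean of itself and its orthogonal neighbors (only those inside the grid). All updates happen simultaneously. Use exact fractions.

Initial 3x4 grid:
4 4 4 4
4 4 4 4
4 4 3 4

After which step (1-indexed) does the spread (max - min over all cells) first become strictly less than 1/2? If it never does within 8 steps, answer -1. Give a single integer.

Step 1: max=4, min=11/3, spread=1/3
  -> spread < 1/2 first at step 1
Step 2: max=4, min=449/120, spread=31/120
Step 3: max=4, min=4109/1080, spread=211/1080
Step 4: max=7153/1800, min=415103/108000, spread=14077/108000
Step 5: max=428317/108000, min=3747593/972000, spread=5363/48600
Step 6: max=237131/60000, min=112899191/29160000, spread=93859/1166400
Step 7: max=383463533/97200000, min=6788125519/1749600000, spread=4568723/69984000
Step 8: max=11482381111/2916000000, min=408123564371/104976000000, spread=8387449/167961600

Answer: 1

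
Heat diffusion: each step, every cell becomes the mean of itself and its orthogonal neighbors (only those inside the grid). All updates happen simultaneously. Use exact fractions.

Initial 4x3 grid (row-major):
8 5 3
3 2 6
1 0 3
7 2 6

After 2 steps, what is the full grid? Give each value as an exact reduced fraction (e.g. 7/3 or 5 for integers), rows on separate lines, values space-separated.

Answer: 40/9 177/40 38/9
887/240 163/50 907/240
671/240 301/100 751/240
59/18 247/80 67/18

Derivation:
After step 1:
  16/3 9/2 14/3
  7/2 16/5 7/2
  11/4 8/5 15/4
  10/3 15/4 11/3
After step 2:
  40/9 177/40 38/9
  887/240 163/50 907/240
  671/240 301/100 751/240
  59/18 247/80 67/18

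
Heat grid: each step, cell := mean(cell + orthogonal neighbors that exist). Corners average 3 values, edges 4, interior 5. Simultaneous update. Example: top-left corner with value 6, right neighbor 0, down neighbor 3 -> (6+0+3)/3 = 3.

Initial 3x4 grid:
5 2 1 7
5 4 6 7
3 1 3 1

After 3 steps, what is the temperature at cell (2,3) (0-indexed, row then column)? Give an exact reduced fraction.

Answer: 8467/2160

Derivation:
Step 1: cell (2,3) = 11/3
Step 2: cell (2,3) = 35/9
Step 3: cell (2,3) = 8467/2160
Full grid after step 3:
  889/240 1501/400 1641/400 3199/720
  17227/4800 7163/2000 23329/6000 61661/14400
  2417/720 663/200 6397/1800 8467/2160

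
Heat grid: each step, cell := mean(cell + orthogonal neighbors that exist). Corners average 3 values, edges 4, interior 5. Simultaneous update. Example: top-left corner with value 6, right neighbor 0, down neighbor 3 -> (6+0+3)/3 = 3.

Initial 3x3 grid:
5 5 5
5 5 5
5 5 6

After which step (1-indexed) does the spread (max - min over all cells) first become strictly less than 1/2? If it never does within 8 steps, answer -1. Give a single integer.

Step 1: max=16/3, min=5, spread=1/3
  -> spread < 1/2 first at step 1
Step 2: max=95/18, min=5, spread=5/18
Step 3: max=1121/216, min=5, spread=41/216
Step 4: max=66931/12960, min=1811/360, spread=347/2592
Step 5: max=3994937/777600, min=18157/3600, spread=2921/31104
Step 6: max=239108539/46656000, min=2185483/432000, spread=24611/373248
Step 7: max=14315522033/2799360000, min=49256741/9720000, spread=207329/4478976
Step 8: max=857837952451/167961600000, min=2630801599/518400000, spread=1746635/53747712

Answer: 1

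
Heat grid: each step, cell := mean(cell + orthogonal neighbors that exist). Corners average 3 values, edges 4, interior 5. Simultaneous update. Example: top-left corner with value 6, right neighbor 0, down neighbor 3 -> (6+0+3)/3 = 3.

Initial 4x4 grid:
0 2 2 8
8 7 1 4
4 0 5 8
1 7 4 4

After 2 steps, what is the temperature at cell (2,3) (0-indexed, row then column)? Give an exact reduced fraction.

Answer: 583/120

Derivation:
Step 1: cell (2,3) = 21/4
Step 2: cell (2,3) = 583/120
Full grid after step 2:
  65/18 97/30 217/60 79/18
  56/15 39/10 39/10 569/120
  83/20 361/100 89/20 583/120
  41/12 83/20 127/30 187/36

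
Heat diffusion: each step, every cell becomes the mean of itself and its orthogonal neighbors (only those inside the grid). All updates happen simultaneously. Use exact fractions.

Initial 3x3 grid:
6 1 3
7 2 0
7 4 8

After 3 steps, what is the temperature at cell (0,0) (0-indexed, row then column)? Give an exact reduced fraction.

Step 1: cell (0,0) = 14/3
Step 2: cell (0,0) = 79/18
Step 3: cell (0,0) = 4349/1080
Full grid after step 3:
  4349/1080 1037/300 5993/2160
  33613/7200 1901/500 48601/14400
  1187/240 7289/1600 461/120

Answer: 4349/1080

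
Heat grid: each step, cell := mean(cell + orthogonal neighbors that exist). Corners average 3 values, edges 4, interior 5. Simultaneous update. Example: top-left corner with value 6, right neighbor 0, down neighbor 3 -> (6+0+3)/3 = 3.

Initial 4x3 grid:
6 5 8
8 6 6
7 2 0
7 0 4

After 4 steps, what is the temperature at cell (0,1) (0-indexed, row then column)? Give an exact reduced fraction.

Answer: 4981867/864000

Derivation:
Step 1: cell (0,1) = 25/4
Step 2: cell (0,1) = 1459/240
Step 3: cell (0,1) = 85193/14400
Step 4: cell (0,1) = 4981867/864000
Full grid after step 4:
  771913/129600 4981867/864000 705463/129600
  1202003/216000 1863623/360000 130891/27000
  1033363/216000 520741/120000 208997/54000
  555413/129600 1071469/288000 438463/129600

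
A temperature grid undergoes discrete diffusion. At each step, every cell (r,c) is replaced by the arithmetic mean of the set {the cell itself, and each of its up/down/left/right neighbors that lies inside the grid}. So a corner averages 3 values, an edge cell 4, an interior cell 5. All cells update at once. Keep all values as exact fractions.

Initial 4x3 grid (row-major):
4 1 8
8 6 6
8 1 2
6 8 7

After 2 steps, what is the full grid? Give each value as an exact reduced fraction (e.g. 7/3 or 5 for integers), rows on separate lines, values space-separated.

Answer: 187/36 1109/240 61/12
1259/240 523/100 189/40
295/48 493/100 121/24
223/36 47/8 91/18

Derivation:
After step 1:
  13/3 19/4 5
  13/2 22/5 11/2
  23/4 5 4
  22/3 11/2 17/3
After step 2:
  187/36 1109/240 61/12
  1259/240 523/100 189/40
  295/48 493/100 121/24
  223/36 47/8 91/18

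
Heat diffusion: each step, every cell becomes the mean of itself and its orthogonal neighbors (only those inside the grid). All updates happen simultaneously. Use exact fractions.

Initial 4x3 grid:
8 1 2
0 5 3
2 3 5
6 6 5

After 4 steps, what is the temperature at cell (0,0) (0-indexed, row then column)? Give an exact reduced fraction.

Step 1: cell (0,0) = 3
Step 2: cell (0,0) = 43/12
Step 3: cell (0,0) = 1129/360
Step 4: cell (0,0) = 35881/10800
Full grid after step 4:
  35881/10800 229289/72000 7943/2400
  1691/500 212027/60000 248129/72000
  208873/54000 230827/60000 874367/216000
  132443/32400 38903/9000 279311/64800

Answer: 35881/10800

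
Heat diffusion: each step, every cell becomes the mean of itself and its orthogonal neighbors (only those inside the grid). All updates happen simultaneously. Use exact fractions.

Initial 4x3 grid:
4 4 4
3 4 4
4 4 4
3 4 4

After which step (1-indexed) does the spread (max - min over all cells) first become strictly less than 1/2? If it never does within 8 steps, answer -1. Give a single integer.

Step 1: max=4, min=7/2, spread=1/2
Step 2: max=4, min=131/36, spread=13/36
  -> spread < 1/2 first at step 2
Step 3: max=793/200, min=26743/7200, spread=361/1440
Step 4: max=21239/5400, min=486431/129600, spread=4661/25920
Step 5: max=8443379/2160000, min=24521137/6480000, spread=809/6480
Step 6: max=75724699/19440000, min=1772149601/466560000, spread=1809727/18662400
Step 7: max=565999427/145800000, min=106729952059/27993600000, spread=77677517/1119744000
Step 8: max=45196933549/11664000000, min=6416565605681/1679616000000, spread=734342603/13436928000

Answer: 2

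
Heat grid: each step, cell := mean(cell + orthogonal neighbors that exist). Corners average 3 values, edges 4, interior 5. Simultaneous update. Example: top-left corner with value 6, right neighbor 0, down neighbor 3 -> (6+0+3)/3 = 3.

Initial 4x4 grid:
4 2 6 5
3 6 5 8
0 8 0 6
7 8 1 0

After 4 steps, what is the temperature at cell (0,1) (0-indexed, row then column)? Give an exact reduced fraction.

Step 1: cell (0,1) = 9/2
Step 2: cell (0,1) = 21/5
Step 3: cell (0,1) = 5177/1200
Step 4: cell (0,1) = 158027/36000
Full grid after step 4:
  88139/21600 158027/36000 519157/108000 163609/32400
  303539/72000 261277/60000 83321/18000 253901/54000
  315211/72000 10983/2500 748139/180000 222371/54000
  24541/5400 102547/24000 851939/216000 237629/64800

Answer: 158027/36000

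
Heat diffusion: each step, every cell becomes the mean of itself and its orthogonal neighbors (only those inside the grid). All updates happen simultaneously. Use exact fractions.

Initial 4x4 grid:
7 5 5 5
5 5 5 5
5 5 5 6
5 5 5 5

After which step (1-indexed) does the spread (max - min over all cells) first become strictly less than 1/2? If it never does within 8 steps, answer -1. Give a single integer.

Step 1: max=17/3, min=5, spread=2/3
Step 2: max=50/9, min=5, spread=5/9
Step 3: max=581/108, min=121/24, spread=73/216
  -> spread < 1/2 first at step 3
Step 4: max=17243/3240, min=18239/3600, spread=8279/32400
Step 5: max=2562031/486000, min=549773/108000, spread=35221/194400
Step 6: max=19112647/3645000, min=16543807/3240000, spread=4006913/29160000
Step 7: max=18273641/3499200, min=1243409113/243000000, spread=28792951/273375000
Step 8: max=1366715189/262440000, min=74724921257/14580000000, spread=10833303187/131220000000

Answer: 3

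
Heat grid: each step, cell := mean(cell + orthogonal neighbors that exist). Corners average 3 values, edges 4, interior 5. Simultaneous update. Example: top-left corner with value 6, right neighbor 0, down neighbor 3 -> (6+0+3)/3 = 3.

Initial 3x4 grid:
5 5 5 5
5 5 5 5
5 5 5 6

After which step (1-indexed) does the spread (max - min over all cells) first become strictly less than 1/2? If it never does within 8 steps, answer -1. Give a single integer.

Step 1: max=16/3, min=5, spread=1/3
  -> spread < 1/2 first at step 1
Step 2: max=95/18, min=5, spread=5/18
Step 3: max=1121/216, min=5, spread=41/216
Step 4: max=133817/25920, min=5, spread=4217/25920
Step 5: max=7985149/1555200, min=36079/7200, spread=38417/311040
Step 6: max=477760211/93312000, min=722597/144000, spread=1903471/18662400
Step 7: max=28594589089/5598720000, min=21715759/4320000, spread=18038617/223948800
Step 8: max=1712884182851/335923200000, min=1956926759/388800000, spread=883978523/13436928000

Answer: 1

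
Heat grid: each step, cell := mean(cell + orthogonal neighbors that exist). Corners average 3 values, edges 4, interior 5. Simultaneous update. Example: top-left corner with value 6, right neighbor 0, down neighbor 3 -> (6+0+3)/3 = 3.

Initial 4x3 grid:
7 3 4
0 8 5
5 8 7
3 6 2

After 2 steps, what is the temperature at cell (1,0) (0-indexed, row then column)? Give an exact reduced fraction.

Step 1: cell (1,0) = 5
Step 2: cell (1,0) = 257/60
Full grid after step 2:
  83/18 529/120 31/6
  257/60 281/50 203/40
  307/60 517/100 233/40
  161/36 1273/240 61/12

Answer: 257/60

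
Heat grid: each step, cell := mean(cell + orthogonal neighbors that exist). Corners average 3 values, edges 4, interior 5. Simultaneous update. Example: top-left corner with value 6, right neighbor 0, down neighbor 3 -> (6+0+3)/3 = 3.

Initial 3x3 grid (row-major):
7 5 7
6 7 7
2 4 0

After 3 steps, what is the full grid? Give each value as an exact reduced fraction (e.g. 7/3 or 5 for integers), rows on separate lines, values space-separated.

Answer: 1049/180 42203/7200 12563/2160
4167/800 5237/1000 24727/4800
3301/720 63881/14400 4859/1080

Derivation:
After step 1:
  6 13/2 19/3
  11/2 29/5 21/4
  4 13/4 11/3
After step 2:
  6 739/120 217/36
  213/40 263/50 421/80
  17/4 1003/240 73/18
After step 3:
  1049/180 42203/7200 12563/2160
  4167/800 5237/1000 24727/4800
  3301/720 63881/14400 4859/1080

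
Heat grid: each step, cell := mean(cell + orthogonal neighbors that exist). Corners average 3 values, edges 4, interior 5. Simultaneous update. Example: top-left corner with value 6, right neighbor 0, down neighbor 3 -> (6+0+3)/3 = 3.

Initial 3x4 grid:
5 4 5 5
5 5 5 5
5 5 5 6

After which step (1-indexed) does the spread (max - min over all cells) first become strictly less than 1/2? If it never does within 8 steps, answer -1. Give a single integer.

Step 1: max=16/3, min=14/3, spread=2/3
Step 2: max=95/18, min=569/120, spread=193/360
Step 3: max=1121/216, min=5189/1080, spread=52/135
  -> spread < 1/2 first at step 3
Step 4: max=665701/129600, min=156959/32400, spread=7573/25920
Step 5: max=39660569/7776000, min=2365129/486000, spread=363701/1555200
Step 6: max=2366491711/466560000, min=285170167/58320000, spread=681043/3732480
Step 7: max=141436042949/27993600000, min=4292303957/874800000, spread=163292653/1119744000
Step 8: max=8459808434191/1679616000000, min=516589789301/104976000000, spread=1554974443/13436928000

Answer: 3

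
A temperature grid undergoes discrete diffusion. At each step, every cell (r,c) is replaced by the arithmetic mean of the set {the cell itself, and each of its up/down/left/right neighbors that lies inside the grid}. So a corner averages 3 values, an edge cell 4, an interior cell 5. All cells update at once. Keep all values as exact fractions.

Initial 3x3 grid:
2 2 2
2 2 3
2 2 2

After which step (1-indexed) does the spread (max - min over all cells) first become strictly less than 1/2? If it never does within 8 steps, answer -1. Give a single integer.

Step 1: max=7/3, min=2, spread=1/3
  -> spread < 1/2 first at step 1
Step 2: max=547/240, min=2, spread=67/240
Step 3: max=4757/2160, min=407/200, spread=1807/10800
Step 4: max=1885963/864000, min=11161/5400, spread=33401/288000
Step 5: max=16781933/7776000, min=1123391/540000, spread=3025513/38880000
Step 6: max=6685726867/3110400000, min=60355949/28800000, spread=53531/995328
Step 7: max=399280925849/186624000000, min=16343116051/7776000000, spread=450953/11943936
Step 8: max=23903783560603/11197440000000, min=1967248610519/933120000000, spread=3799043/143327232

Answer: 1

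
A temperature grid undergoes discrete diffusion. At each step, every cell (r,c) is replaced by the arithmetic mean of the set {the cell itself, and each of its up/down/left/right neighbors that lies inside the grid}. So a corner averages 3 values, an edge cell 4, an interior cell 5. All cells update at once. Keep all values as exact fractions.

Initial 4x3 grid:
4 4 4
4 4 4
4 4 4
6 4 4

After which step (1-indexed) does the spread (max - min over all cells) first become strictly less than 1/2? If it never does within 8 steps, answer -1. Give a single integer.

Answer: 3

Derivation:
Step 1: max=14/3, min=4, spread=2/3
Step 2: max=41/9, min=4, spread=5/9
Step 3: max=473/108, min=4, spread=41/108
  -> spread < 1/2 first at step 3
Step 4: max=56057/12960, min=4, spread=4217/12960
Step 5: max=3319549/777600, min=14479/3600, spread=38417/155520
Step 6: max=197824211/46656000, min=290597/72000, spread=1903471/9331200
Step 7: max=11798429089/2799360000, min=8755759/2160000, spread=18038617/111974400
Step 8: max=705114582851/167961600000, min=790526759/194400000, spread=883978523/6718464000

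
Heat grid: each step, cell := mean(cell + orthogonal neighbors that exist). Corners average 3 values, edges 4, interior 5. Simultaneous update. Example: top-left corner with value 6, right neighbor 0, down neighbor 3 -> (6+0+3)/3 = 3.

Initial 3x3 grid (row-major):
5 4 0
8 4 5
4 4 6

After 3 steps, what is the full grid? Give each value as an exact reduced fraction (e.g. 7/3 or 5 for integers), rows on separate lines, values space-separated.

Answer: 1027/216 11977/2880 47/12
1553/320 1843/400 1303/320
2203/432 6751/1440 217/48

Derivation:
After step 1:
  17/3 13/4 3
  21/4 5 15/4
  16/3 9/2 5
After step 2:
  85/18 203/48 10/3
  85/16 87/20 67/16
  181/36 119/24 53/12
After step 3:
  1027/216 11977/2880 47/12
  1553/320 1843/400 1303/320
  2203/432 6751/1440 217/48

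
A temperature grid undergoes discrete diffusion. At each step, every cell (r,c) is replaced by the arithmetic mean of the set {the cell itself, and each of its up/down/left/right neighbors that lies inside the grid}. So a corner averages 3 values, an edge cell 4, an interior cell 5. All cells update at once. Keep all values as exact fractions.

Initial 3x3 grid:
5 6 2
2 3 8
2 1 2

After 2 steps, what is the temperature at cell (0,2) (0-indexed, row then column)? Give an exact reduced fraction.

Step 1: cell (0,2) = 16/3
Step 2: cell (0,2) = 157/36
Full grid after step 2:
  34/9 53/12 157/36
  13/4 67/20 67/16
  20/9 17/6 113/36

Answer: 157/36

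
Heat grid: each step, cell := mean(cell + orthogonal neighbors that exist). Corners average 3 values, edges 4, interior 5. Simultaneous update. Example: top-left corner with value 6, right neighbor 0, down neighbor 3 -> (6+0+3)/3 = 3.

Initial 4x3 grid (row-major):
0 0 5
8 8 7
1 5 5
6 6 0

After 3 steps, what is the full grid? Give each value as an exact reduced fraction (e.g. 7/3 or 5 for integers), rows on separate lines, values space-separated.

After step 1:
  8/3 13/4 4
  17/4 28/5 25/4
  5 5 17/4
  13/3 17/4 11/3
After step 2:
  61/18 931/240 9/2
  1051/240 487/100 201/40
  223/48 241/50 115/24
  163/36 69/16 73/18
After step 3:
  4193/1080 59897/14400 3217/720
  31111/7200 1723/375 1439/300
  33071/7200 586/125 16823/3600
  971/216 21259/4800 1895/432

Answer: 4193/1080 59897/14400 3217/720
31111/7200 1723/375 1439/300
33071/7200 586/125 16823/3600
971/216 21259/4800 1895/432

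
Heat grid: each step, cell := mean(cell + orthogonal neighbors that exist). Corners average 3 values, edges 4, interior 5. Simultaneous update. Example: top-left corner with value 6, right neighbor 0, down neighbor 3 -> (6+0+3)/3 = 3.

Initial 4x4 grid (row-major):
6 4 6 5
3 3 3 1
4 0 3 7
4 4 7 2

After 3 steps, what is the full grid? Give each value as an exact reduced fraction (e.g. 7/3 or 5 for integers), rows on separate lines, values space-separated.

Answer: 2129/540 28781/7200 3197/800 1427/360
26351/7200 5333/1500 3661/1000 3117/800
8093/2400 137/40 1403/375 1109/288
421/120 8753/2400 5599/1440 227/54

Derivation:
After step 1:
  13/3 19/4 9/2 4
  4 13/5 16/5 4
  11/4 14/5 4 13/4
  4 15/4 4 16/3
After step 2:
  157/36 971/240 329/80 25/6
  821/240 347/100 183/50 289/80
  271/80 159/50 69/20 199/48
  7/2 291/80 205/48 151/36
After step 3:
  2129/540 28781/7200 3197/800 1427/360
  26351/7200 5333/1500 3661/1000 3117/800
  8093/2400 137/40 1403/375 1109/288
  421/120 8753/2400 5599/1440 227/54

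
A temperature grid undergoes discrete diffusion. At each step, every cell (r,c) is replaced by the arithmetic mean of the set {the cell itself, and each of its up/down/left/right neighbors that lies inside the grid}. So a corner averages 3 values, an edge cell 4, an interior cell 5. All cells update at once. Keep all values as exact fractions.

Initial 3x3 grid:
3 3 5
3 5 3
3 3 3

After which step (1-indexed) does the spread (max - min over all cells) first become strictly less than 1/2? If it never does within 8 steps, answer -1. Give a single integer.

Answer: 3

Derivation:
Step 1: max=4, min=3, spread=1
Step 2: max=35/9, min=129/40, spread=239/360
Step 3: max=13127/3600, min=587/180, spread=1387/3600
  -> spread < 1/2 first at step 3
Step 4: max=59041/16200, min=36469/10800, spread=347/1296
Step 5: max=3470477/972000, min=2191943/648000, spread=2921/15552
Step 6: max=207386269/58320000, min=133130221/38880000, spread=24611/186624
Step 7: max=12349287593/3499200000, min=8016890687/2332800000, spread=207329/2239488
Step 8: max=738700475521/209952000000, min=483369926389/139968000000, spread=1746635/26873856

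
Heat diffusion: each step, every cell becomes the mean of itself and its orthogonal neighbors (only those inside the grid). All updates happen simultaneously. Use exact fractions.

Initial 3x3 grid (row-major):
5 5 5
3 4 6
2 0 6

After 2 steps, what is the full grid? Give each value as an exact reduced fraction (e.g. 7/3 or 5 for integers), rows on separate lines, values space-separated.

After step 1:
  13/3 19/4 16/3
  7/2 18/5 21/4
  5/3 3 4
After step 2:
  151/36 1081/240 46/9
  131/40 201/50 1091/240
  49/18 46/15 49/12

Answer: 151/36 1081/240 46/9
131/40 201/50 1091/240
49/18 46/15 49/12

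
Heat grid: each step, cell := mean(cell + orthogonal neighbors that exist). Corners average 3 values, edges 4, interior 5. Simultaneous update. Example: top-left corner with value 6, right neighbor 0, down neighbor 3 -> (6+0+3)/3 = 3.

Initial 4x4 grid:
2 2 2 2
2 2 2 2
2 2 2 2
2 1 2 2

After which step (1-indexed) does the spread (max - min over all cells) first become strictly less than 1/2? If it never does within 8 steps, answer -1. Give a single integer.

Answer: 1

Derivation:
Step 1: max=2, min=5/3, spread=1/3
  -> spread < 1/2 first at step 1
Step 2: max=2, min=209/120, spread=31/120
Step 3: max=2, min=1949/1080, spread=211/1080
Step 4: max=2, min=199157/108000, spread=16843/108000
Step 5: max=17921/9000, min=1805357/972000, spread=130111/972000
Step 6: max=1072841/540000, min=54677633/29160000, spread=3255781/29160000
Step 7: max=1068893/540000, min=1649246309/874800000, spread=82360351/874800000
Step 8: max=191893559/97200000, min=49736683109/26244000000, spread=2074577821/26244000000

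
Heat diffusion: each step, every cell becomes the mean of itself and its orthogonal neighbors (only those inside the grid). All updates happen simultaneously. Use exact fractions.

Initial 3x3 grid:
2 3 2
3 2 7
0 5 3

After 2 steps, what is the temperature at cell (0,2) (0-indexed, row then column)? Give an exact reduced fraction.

Step 1: cell (0,2) = 4
Step 2: cell (0,2) = 13/4
Full grid after step 2:
  20/9 155/48 13/4
  133/48 14/5 33/8
  83/36 85/24 11/3

Answer: 13/4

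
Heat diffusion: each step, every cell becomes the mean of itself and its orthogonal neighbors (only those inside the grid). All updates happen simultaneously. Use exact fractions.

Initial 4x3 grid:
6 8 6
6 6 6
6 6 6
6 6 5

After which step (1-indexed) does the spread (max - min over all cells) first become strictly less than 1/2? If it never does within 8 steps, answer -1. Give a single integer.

Answer: 4

Derivation:
Step 1: max=20/3, min=17/3, spread=1
Step 2: max=787/120, min=103/18, spread=301/360
Step 3: max=6917/1080, min=1255/216, spread=107/180
Step 4: max=2743771/432000, min=761123/129600, spread=620083/1296000
  -> spread < 1/2 first at step 4
Step 5: max=24501161/3888000, min=45974287/7776000, spread=201869/518400
Step 6: max=9746196811/1555200000, min=2776317953/466560000, spread=1475410903/4665600000
Step 7: max=87324149501/13996800000, min=167328347227/27993600000, spread=3614791/13824000
Step 8: max=34804069068691/5598720000000, min=10079933342993/1679616000000, spread=3612873776143/16796160000000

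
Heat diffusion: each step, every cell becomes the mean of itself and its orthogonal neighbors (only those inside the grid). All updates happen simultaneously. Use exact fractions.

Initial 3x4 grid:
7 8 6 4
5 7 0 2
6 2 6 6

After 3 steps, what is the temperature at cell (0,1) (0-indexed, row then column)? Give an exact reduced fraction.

Step 1: cell (0,1) = 7
Step 2: cell (0,1) = 677/120
Step 3: cell (0,1) = 20363/3600
Full grid after step 3:
  12739/2160 20363/3600 229/50 509/120
  27299/4800 4953/1000 27163/6000 6949/1800
  2711/540 35051/7200 29551/7200 8707/2160

Answer: 20363/3600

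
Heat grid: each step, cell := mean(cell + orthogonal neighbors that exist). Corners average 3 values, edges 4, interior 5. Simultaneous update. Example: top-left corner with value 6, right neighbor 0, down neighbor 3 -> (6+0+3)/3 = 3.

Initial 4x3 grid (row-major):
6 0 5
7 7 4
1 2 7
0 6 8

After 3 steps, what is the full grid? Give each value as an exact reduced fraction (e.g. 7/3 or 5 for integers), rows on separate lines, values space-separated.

Answer: 1825/432 32201/7200 103/24
30971/7200 25643/6000 727/150
26471/7200 27233/6000 5891/1200
7991/2160 15223/3600 311/60

Derivation:
After step 1:
  13/3 9/2 3
  21/4 4 23/4
  5/2 23/5 21/4
  7/3 4 7
After step 2:
  169/36 95/24 53/12
  193/48 241/50 9/2
  881/240 407/100 113/20
  53/18 269/60 65/12
After step 3:
  1825/432 32201/7200 103/24
  30971/7200 25643/6000 727/150
  26471/7200 27233/6000 5891/1200
  7991/2160 15223/3600 311/60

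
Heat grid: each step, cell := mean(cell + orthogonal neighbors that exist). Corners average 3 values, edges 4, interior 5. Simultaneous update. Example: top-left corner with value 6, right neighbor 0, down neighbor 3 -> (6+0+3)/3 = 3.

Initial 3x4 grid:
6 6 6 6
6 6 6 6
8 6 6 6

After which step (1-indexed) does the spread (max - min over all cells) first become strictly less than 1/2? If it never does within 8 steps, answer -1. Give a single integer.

Answer: 3

Derivation:
Step 1: max=20/3, min=6, spread=2/3
Step 2: max=59/9, min=6, spread=5/9
Step 3: max=689/108, min=6, spread=41/108
  -> spread < 1/2 first at step 3
Step 4: max=81977/12960, min=6, spread=4217/12960
Step 5: max=4874749/777600, min=21679/3600, spread=38417/155520
Step 6: max=291136211/46656000, min=434597/72000, spread=1903471/9331200
Step 7: max=17397149089/2799360000, min=13075759/2160000, spread=18038617/111974400
Step 8: max=1041037782851/167961600000, min=1179326759/194400000, spread=883978523/6718464000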